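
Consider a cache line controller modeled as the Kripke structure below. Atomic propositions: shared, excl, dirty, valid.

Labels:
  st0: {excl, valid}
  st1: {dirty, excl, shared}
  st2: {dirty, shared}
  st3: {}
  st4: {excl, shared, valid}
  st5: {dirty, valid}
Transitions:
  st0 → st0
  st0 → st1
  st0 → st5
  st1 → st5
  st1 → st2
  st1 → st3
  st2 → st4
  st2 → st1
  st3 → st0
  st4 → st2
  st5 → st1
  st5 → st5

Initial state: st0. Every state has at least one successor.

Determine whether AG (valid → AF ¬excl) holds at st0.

States satisfying valid → AF ¬excl: {st1, st2, st3, st4, st5}.
States satisfying AG (valid → AF ¬excl): ∅.
st0 is reachable from st0 and violates valid → AF ¬excl, so AG fails at st0.
st0 ∉ Sat(AG (valid → AF ¬excl)).

Does not hold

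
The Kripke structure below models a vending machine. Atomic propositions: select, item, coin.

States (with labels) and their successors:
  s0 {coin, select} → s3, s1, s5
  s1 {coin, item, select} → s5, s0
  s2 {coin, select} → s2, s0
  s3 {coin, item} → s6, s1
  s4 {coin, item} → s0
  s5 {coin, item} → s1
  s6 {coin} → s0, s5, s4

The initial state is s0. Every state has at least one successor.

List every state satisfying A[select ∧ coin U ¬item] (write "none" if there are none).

States satisfying select ∧ coin: {s0, s1, s2}.
States satisfying ¬item: {s0, s2, s6}.
States satisfying A[select ∧ coin U ¬item]: {s0, s2, s6}.

{s0, s2, s6}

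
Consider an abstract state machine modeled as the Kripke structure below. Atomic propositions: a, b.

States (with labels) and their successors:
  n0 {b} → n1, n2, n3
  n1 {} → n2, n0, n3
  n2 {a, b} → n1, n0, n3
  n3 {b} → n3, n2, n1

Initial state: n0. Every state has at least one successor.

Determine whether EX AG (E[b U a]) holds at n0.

States satisfying AG (E[b U a]): ∅.
States satisfying EX AG (E[b U a]): ∅.
No suitable path/successor from n0 witnesses the formula.
n0 ∉ Sat(EX AG (E[b U a])).

Violated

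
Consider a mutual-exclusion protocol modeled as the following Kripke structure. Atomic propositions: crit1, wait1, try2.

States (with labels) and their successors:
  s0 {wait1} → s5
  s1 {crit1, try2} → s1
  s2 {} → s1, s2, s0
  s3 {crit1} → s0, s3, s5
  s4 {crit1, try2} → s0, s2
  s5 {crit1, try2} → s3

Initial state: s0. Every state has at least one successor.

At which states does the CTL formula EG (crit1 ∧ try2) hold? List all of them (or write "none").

{s1}

States satisfying crit1 ∧ try2: {s1, s4, s5}.
States satisfying EG (crit1 ∧ try2): {s1}.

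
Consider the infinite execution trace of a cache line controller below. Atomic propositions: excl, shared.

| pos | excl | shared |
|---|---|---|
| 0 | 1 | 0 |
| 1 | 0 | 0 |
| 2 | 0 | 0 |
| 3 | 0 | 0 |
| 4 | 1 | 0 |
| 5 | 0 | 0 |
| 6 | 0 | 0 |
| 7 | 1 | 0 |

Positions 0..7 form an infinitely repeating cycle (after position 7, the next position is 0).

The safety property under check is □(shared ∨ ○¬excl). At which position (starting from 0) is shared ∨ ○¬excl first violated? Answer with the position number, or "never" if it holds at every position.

Check shared ∨ ○¬excl at each position in order: 0 ✓, 1 ✓, 2 ✓.
At position 3 the labels are {} and the next position 4 has {excl}, so shared ∨ ○¬excl is false there. This is the first violation.

3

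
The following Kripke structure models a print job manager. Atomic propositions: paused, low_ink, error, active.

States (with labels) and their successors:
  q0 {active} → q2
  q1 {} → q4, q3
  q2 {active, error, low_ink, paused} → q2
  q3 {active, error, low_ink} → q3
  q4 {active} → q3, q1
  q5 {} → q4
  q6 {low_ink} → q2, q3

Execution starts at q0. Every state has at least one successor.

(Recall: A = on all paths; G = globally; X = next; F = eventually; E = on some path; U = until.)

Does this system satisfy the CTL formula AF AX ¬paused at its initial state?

States satisfying AX ¬paused: {q1, q3, q4, q5}.
States satisfying AF AX ¬paused: {q1, q3, q4, q5}.
There is a path from q0 along which AX ¬paused never holds.
q0 ∉ Sat(AF AX ¬paused).

Violated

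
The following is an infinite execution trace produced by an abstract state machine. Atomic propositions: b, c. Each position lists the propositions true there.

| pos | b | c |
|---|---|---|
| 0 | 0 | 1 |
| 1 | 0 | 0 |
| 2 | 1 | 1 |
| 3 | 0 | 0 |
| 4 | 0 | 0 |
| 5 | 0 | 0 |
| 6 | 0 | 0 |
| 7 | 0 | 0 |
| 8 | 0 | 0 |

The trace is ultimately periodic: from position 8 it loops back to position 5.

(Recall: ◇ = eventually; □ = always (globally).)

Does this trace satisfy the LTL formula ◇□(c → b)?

Satisfied

□(c → b) holds at position 1, which is reachable from 0, so ◇□(c → b) holds.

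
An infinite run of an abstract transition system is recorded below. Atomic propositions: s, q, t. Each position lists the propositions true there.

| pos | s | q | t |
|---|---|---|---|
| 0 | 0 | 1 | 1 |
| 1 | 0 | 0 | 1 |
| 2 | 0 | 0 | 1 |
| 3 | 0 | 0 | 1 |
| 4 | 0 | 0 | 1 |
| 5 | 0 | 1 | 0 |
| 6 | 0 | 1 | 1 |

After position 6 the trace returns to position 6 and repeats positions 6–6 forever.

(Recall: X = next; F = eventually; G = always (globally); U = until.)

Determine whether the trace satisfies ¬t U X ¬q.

Holds

Walking from position 0: X ¬q first holds at position 0, and ¬t holds at every earlier position along the way, so ¬t U X ¬q holds.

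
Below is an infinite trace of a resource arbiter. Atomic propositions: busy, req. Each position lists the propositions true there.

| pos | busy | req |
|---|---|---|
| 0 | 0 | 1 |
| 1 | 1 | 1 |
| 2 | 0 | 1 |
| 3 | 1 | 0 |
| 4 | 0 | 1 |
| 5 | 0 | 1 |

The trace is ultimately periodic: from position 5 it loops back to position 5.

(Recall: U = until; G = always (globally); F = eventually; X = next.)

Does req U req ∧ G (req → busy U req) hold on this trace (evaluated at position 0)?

Satisfied

Walking from position 0: req first holds at position 0, and req holds at every earlier position along the way, so req U req holds.
req → busy U req holds at every position 0..5, and those are all positions ever visited, so G (req → busy U req) holds.
Positions where req holds: 0, 1, 2, 4, 5.
Check busy U req at each: 0→ok, 1→ok, 2→ok, 4→ok, 5→ok.
At position 0: req U req is true; G (req → busy U req) is true; so req U req ∧ G (req → busy U req) is true.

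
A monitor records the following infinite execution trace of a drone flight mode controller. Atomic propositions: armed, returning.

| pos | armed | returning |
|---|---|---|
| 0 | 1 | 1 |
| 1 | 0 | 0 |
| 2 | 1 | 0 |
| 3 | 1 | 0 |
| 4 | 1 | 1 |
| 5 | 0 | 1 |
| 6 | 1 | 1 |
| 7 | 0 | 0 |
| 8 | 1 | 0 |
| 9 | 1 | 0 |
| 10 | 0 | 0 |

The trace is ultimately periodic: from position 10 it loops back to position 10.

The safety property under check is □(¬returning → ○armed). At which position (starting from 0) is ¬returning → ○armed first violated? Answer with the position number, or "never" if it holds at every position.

9

Check ¬returning → ○armed at each position in order: 0 ✓, 1 ✓, 2 ✓, 3 ✓, 4 ✓, 5 ✓, 6 ✓, 7 ✓, 8 ✓.
At position 9 the labels are {armed} and the next position 10 has {}, so ¬returning → ○armed is false there. This is the first violation.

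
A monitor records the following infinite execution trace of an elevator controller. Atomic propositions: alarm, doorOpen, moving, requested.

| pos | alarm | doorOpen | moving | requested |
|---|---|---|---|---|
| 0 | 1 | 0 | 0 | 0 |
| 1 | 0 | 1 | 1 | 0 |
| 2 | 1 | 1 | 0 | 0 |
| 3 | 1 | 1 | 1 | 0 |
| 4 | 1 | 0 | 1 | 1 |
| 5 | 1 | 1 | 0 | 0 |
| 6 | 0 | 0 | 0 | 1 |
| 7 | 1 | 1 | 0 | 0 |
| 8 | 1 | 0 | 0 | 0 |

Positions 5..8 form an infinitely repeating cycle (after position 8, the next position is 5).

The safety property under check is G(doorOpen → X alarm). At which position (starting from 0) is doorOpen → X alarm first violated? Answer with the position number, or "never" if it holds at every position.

5

Check doorOpen → X alarm at each position in order: 0 ✓, 1 ✓, 2 ✓, 3 ✓, 4 ✓.
At position 5 the labels are {alarm, doorOpen} and the next position 6 has {requested}, so doorOpen → X alarm is false there. This is the first violation.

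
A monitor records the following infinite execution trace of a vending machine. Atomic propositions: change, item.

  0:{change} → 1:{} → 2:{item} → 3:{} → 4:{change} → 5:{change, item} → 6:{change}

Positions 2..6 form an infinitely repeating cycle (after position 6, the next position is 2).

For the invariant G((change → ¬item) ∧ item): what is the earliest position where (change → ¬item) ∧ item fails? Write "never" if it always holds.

At position 0 the labels are {change}, so (change → ¬item) ∧ item is false there. This is the first violation.

0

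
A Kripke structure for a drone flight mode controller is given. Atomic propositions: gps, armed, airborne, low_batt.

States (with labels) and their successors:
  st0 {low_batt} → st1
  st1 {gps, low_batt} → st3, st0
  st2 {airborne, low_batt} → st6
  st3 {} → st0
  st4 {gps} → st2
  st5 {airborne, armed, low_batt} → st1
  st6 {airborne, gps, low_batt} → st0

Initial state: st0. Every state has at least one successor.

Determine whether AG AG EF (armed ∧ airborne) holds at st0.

States satisfying AG EF (armed ∧ airborne): ∅.
States satisfying AG AG EF (armed ∧ airborne): ∅.
st0 is reachable from st0 and violates AG EF (armed ∧ airborne), so AG fails at st0.
st0 ∉ Sat(AG AG EF (armed ∧ airborne)).

Does not hold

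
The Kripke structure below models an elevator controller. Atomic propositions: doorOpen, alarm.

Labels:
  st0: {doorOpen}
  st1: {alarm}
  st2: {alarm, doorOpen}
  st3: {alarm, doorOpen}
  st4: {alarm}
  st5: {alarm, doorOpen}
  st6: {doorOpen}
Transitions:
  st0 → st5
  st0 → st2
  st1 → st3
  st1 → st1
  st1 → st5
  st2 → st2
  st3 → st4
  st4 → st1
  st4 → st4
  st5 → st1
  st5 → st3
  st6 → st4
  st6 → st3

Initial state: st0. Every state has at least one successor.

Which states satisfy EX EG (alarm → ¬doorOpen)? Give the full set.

{st1, st3, st4, st5, st6}

States satisfying EG (alarm → ¬doorOpen): {st1, st4, st6}.
States satisfying EX EG (alarm → ¬doorOpen): {st1, st3, st4, st5, st6}.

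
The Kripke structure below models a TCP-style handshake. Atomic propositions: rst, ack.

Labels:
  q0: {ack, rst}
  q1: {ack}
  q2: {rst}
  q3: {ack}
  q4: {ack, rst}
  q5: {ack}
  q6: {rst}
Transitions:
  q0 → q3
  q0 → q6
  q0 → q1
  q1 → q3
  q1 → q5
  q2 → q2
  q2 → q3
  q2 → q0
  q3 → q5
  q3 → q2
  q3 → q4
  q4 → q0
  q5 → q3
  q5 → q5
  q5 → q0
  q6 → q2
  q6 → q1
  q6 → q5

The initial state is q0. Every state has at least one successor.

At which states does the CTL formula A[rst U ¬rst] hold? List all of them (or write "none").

{q1, q3, q5}

States satisfying rst: {q0, q2, q4, q6}.
States satisfying ¬rst: {q1, q3, q5}.
States satisfying A[rst U ¬rst]: {q1, q3, q5}.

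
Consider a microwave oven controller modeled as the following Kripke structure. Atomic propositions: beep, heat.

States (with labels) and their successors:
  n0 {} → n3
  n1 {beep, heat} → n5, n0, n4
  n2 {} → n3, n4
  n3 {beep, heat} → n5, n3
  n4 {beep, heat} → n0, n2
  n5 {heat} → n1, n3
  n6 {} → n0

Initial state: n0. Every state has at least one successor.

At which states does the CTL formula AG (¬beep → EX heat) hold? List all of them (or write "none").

{n0, n1, n2, n3, n4, n5}

States satisfying ¬beep → EX heat: {n0, n1, n2, n3, n4, n5}.
States satisfying AG (¬beep → EX heat): {n0, n1, n2, n3, n4, n5}.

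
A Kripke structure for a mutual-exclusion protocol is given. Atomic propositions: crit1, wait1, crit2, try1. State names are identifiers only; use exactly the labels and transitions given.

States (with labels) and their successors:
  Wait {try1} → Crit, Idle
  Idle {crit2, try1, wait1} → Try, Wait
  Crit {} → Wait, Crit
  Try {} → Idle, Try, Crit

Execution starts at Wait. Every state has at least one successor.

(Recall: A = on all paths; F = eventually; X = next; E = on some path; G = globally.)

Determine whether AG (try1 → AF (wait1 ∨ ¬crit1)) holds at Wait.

States satisfying try1 → AF (wait1 ∨ ¬crit1): {Wait, Idle, Crit, Try}.
States satisfying AG (try1 → AF (wait1 ∨ ¬crit1)): {Wait, Idle, Crit, Try}.
Every state reachable from Wait satisfies try1 → AF (wait1 ∨ ¬crit1).
Wait ∈ Sat(AG (try1 → AF (wait1 ∨ ¬crit1))).

Yes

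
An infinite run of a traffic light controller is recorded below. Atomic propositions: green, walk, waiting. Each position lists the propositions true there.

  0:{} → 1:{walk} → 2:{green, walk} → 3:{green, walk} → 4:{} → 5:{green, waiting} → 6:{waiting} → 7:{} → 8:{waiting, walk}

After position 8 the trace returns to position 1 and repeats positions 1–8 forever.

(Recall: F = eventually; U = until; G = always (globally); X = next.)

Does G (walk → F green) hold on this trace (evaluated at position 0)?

Satisfied

walk → F green holds at every position 0..8, and those are all positions ever visited, so G (walk → F green) holds.
Positions where walk holds: 1, 2, 3, 8.
Check F green at each: 1→ok, 2→ok, 3→ok, 8→ok.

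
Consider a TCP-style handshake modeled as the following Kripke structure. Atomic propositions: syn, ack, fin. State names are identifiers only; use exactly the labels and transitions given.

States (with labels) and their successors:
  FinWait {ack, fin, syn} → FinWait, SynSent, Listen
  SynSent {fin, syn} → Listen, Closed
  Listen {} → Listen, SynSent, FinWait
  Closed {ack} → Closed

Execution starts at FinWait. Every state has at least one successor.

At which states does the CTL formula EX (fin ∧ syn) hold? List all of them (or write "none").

{FinWait, Listen}

States satisfying fin ∧ syn: {FinWait, SynSent}.
States satisfying EX (fin ∧ syn): {FinWait, Listen}.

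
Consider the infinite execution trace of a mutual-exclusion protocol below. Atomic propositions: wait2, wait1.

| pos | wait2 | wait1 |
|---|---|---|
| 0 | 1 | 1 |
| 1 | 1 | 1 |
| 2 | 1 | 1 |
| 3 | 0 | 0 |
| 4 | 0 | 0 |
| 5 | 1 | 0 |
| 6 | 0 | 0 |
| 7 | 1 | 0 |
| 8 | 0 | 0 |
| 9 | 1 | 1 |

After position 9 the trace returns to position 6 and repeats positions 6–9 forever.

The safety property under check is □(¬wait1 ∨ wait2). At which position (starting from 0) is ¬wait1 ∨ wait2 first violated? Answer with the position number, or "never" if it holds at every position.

¬wait1 ∨ wait2 holds at every position 0..9, and those are all the positions the trace ever visits, so the invariant □(¬wait1 ∨ wait2) is never violated.

never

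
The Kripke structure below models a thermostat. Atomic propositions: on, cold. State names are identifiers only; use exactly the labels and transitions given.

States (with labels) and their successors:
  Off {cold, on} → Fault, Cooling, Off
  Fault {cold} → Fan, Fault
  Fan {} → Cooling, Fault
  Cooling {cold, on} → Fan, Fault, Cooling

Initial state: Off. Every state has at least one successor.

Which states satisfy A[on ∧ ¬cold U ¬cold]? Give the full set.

{Fan}

States satisfying on ∧ ¬cold: ∅.
States satisfying ¬cold: {Fan}.
States satisfying A[on ∧ ¬cold U ¬cold]: {Fan}.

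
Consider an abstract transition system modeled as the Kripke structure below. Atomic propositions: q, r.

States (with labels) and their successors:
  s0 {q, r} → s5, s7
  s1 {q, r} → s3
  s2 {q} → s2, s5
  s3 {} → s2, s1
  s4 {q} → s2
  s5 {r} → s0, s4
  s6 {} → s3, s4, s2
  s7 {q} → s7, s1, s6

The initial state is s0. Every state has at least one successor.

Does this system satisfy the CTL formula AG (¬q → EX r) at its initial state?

Violated

States satisfying ¬q → EX r: {s0, s1, s2, s3, s4, s5, s7}.
States satisfying AG (¬q → EX r): ∅.
s6 is reachable from s0 and violates ¬q → EX r, so AG fails at s0.
s0 ∉ Sat(AG (¬q → EX r)).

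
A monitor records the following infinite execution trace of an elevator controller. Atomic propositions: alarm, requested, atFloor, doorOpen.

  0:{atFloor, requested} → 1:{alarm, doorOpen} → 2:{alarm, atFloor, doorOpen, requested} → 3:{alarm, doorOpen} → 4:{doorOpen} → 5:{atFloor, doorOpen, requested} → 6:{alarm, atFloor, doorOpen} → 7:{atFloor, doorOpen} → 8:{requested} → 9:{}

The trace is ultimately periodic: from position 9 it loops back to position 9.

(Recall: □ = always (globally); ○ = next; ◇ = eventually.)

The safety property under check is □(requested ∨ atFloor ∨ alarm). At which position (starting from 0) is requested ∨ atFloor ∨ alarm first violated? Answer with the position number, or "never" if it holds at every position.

4

Check requested ∨ atFloor ∨ alarm at each position in order: 0 ✓, 1 ✓, 2 ✓, 3 ✓.
At position 4 the labels are {doorOpen}, so requested ∨ atFloor ∨ alarm is false there. This is the first violation.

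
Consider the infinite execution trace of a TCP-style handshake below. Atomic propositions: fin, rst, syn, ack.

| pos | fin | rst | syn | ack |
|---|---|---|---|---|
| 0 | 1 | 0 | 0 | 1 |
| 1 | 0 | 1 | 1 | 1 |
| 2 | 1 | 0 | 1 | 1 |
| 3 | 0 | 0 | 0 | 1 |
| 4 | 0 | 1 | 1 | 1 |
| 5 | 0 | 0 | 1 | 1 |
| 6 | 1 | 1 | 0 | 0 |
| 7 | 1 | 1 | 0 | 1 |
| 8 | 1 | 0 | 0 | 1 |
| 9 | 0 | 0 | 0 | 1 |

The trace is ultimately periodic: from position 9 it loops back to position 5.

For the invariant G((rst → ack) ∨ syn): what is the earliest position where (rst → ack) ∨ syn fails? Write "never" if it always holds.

Check (rst → ack) ∨ syn at each position in order: 0 ✓, 1 ✓, 2 ✓, 3 ✓, 4 ✓, 5 ✓.
At position 6 the labels are {fin, rst}, so (rst → ack) ∨ syn is false there. This is the first violation.

6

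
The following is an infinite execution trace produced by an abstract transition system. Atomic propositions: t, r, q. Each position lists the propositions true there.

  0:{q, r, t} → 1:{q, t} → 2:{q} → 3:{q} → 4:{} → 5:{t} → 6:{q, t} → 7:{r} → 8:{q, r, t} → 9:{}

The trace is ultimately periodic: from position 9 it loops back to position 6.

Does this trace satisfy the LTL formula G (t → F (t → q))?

Yes

t → F (t → q) holds at every position 0..9, and those are all positions ever visited, so G (t → F (t → q)) holds.
Positions where t holds: 0, 1, 5, 6, 8.
Check F (t → q) at each: 0→ok, 1→ok, 5→ok, 6→ok, 8→ok.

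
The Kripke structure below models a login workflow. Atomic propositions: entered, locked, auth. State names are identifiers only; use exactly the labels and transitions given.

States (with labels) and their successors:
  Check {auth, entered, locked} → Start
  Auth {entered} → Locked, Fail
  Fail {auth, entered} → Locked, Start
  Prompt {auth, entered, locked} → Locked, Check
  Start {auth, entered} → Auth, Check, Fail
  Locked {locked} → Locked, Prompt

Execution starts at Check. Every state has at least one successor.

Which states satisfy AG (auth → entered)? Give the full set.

{Check, Auth, Fail, Prompt, Start, Locked}

States satisfying auth → entered: {Check, Auth, Fail, Prompt, Start, Locked}.
States satisfying AG (auth → entered): {Check, Auth, Fail, Prompt, Start, Locked}.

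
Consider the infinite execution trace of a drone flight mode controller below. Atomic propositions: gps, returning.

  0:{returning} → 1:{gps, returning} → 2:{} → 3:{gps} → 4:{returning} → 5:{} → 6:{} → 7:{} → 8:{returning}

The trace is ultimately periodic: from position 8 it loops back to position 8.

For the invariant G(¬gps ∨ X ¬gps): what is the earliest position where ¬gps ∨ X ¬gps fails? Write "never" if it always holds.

never

¬gps ∨ X ¬gps holds at every position 0..8, and those are all the positions the trace ever visits, so the invariant G(¬gps ∨ X ¬gps) is never violated.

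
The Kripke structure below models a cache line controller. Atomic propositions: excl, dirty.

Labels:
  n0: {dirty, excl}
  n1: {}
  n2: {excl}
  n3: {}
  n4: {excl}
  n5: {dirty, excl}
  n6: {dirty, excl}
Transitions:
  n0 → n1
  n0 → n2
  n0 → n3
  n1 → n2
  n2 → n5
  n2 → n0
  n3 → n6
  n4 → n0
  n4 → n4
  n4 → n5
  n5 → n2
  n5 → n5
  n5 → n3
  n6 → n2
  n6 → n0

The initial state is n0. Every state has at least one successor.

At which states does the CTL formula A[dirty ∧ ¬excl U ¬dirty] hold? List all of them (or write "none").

States satisfying dirty ∧ ¬excl: ∅.
States satisfying ¬dirty: {n1, n2, n3, n4}.
States satisfying A[dirty ∧ ¬excl U ¬dirty]: {n1, n2, n3, n4}.

{n1, n2, n3, n4}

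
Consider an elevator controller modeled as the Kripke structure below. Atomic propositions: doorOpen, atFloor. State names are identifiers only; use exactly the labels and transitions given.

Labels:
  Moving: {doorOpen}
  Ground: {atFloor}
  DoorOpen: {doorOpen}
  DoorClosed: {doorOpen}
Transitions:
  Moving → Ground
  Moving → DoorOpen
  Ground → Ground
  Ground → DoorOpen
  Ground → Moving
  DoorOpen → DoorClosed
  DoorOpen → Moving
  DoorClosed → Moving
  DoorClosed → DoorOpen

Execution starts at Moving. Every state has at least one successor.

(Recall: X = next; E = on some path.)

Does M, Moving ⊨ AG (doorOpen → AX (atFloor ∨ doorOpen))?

States satisfying doorOpen → AX (atFloor ∨ doorOpen): {Moving, Ground, DoorOpen, DoorClosed}.
States satisfying AG (doorOpen → AX (atFloor ∨ doorOpen)): {Moving, Ground, DoorOpen, DoorClosed}.
Every state reachable from Moving satisfies doorOpen → AX (atFloor ∨ doorOpen).
Moving ∈ Sat(AG (doorOpen → AX (atFloor ∨ doorOpen))).

Yes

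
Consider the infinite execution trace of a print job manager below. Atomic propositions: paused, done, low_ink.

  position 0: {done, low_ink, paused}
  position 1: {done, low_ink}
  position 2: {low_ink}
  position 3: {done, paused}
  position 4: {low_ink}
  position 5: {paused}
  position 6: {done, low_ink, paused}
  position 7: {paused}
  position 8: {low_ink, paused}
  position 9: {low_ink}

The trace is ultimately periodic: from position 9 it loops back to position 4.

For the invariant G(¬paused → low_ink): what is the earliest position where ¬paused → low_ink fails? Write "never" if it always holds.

never

¬paused → low_ink holds at every position 0..9, and those are all the positions the trace ever visits, so the invariant G(¬paused → low_ink) is never violated.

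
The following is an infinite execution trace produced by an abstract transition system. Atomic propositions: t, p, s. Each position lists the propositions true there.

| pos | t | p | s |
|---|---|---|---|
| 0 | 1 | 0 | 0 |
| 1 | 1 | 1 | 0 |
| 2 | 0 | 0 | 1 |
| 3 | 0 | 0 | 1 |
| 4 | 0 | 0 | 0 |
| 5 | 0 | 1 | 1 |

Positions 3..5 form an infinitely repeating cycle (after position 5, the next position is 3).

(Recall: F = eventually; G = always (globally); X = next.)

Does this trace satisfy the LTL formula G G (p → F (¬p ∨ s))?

Yes

G (p → F (¬p ∨ s)) holds at every position 0..5, and those are all positions ever visited, so G G (p → F (¬p ∨ s)) holds.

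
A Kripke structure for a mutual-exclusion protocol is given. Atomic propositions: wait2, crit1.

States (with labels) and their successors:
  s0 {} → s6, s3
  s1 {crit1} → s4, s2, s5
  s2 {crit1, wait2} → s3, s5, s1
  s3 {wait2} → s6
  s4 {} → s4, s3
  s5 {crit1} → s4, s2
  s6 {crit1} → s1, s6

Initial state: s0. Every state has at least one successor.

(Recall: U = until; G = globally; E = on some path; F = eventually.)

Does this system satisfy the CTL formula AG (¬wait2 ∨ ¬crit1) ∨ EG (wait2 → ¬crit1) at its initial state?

States satisfying ¬wait2 ∨ ¬crit1: {s0, s1, s3, s4, s5, s6}.
States satisfying AG (¬wait2 ∨ ¬crit1): ∅.
States satisfying wait2 → ¬crit1: {s0, s1, s3, s4, s5, s6}.
States satisfying EG (wait2 → ¬crit1): {s0, s1, s3, s4, s5, s6}.
States satisfying AG (¬wait2 ∨ ¬crit1) ∨ EG (wait2 → ¬crit1): {s0, s1, s3, s4, s5, s6}.
s0 ∈ Sat(AG (¬wait2 ∨ ¬crit1) ∨ EG (wait2 → ¬crit1)).

Satisfied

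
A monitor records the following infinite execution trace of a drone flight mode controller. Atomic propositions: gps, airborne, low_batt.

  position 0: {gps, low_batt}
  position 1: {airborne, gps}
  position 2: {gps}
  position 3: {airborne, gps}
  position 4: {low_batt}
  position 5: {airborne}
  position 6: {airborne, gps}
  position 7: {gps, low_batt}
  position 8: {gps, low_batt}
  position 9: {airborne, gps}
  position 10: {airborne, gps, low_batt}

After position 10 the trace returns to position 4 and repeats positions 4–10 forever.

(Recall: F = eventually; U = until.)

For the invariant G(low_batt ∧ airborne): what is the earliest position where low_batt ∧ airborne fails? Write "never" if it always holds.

At position 0 the labels are {gps, low_batt}, so low_batt ∧ airborne is false there. This is the first violation.

0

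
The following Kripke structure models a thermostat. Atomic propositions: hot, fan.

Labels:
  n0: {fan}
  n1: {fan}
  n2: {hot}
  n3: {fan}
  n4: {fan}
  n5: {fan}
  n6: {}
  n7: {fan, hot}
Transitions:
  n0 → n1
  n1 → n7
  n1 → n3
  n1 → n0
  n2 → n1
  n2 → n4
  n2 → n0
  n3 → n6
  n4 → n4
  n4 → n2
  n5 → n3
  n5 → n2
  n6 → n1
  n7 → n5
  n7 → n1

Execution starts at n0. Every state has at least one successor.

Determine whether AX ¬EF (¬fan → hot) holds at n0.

No

States satisfying ¬EF (¬fan → hot): ∅.
States satisfying AX ¬EF (¬fan → hot): ∅.
n0 ∉ Sat(AX ¬EF (¬fan → hot)).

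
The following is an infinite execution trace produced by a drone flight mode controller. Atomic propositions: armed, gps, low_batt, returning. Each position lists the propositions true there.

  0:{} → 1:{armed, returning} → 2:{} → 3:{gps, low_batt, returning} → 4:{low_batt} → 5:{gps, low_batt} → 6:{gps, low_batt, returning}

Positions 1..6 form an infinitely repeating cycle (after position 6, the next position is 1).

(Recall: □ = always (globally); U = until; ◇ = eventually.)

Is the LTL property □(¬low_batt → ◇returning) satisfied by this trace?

¬low_batt → ◇returning holds at every position 0..6, and those are all positions ever visited, so □(¬low_batt → ◇returning) holds.
Positions where ¬low_batt holds: 0, 1, 2.
Check ◇returning at each: 0→ok, 1→ok, 2→ok.

Holds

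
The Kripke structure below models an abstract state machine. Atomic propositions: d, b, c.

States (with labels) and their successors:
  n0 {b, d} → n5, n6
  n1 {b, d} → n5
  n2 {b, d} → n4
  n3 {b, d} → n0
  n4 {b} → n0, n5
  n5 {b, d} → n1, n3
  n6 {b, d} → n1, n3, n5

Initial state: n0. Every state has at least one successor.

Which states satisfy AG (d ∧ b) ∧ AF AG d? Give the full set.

States satisfying d ∧ b: {n0, n1, n2, n3, n5, n6}.
States satisfying AG (d ∧ b): {n0, n1, n3, n5, n6}.
States satisfying AG d: {n0, n1, n3, n5, n6}.
States satisfying AF AG d: {n0, n1, n2, n3, n4, n5, n6}.
States satisfying AG (d ∧ b) ∧ AF AG d: {n0, n1, n3, n5, n6}.

{n0, n1, n3, n5, n6}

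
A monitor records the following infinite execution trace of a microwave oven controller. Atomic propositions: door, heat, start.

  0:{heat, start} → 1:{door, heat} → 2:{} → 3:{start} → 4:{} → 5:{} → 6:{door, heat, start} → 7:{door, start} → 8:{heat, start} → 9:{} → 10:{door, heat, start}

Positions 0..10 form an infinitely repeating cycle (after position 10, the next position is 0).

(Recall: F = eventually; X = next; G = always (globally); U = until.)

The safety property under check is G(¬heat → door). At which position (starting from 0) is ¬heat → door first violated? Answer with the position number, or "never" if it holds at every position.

2

Check ¬heat → door at each position in order: 0 ✓, 1 ✓.
At position 2 the labels are {}, so ¬heat → door is false there. This is the first violation.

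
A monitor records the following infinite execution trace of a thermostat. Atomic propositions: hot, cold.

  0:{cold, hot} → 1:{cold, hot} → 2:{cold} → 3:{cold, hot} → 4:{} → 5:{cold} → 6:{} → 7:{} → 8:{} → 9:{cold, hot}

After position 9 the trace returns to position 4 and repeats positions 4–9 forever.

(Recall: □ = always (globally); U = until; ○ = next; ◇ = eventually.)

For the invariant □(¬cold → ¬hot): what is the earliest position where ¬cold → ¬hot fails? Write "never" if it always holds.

¬cold → ¬hot holds at every position 0..9, and those are all the positions the trace ever visits, so the invariant □(¬cold → ¬hot) is never violated.

never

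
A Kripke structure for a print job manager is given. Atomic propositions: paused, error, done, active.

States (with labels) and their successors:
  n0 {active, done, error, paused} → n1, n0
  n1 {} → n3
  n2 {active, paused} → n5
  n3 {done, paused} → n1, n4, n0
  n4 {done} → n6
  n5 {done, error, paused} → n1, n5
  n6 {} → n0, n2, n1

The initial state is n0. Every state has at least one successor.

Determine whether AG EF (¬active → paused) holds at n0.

Satisfied

States satisfying EF (¬active → paused): {n0, n1, n2, n3, n4, n5, n6}.
States satisfying AG EF (¬active → paused): {n0, n1, n2, n3, n4, n5, n6}.
Every state reachable from n0 satisfies EF (¬active → paused).
n0 ∈ Sat(AG EF (¬active → paused)).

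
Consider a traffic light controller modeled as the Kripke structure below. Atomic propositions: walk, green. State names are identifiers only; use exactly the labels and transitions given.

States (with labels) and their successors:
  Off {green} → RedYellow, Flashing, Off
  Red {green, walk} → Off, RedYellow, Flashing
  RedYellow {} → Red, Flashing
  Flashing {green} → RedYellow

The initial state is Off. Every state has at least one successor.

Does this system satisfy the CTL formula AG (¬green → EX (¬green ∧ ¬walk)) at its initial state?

States satisfying ¬green → EX (¬green ∧ ¬walk): {Off, Red, Flashing}.
States satisfying AG (¬green → EX (¬green ∧ ¬walk)): ∅.
RedYellow is reachable from Off and violates ¬green → EX (¬green ∧ ¬walk), so AG fails at Off.
Off ∉ Sat(AG (¬green → EX (¬green ∧ ¬walk))).

Does not hold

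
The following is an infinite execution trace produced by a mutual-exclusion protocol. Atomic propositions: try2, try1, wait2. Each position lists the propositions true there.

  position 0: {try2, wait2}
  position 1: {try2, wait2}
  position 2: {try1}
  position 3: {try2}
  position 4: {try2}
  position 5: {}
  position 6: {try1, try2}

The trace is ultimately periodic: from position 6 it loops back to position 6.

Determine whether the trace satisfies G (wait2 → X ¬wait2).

Does not hold

wait2 → X ¬wait2 must hold at every position from 0 onward. It fails at position 0, so G (wait2 → X ¬wait2) is false.
Positions where wait2 holds: 0, 1.
Check X ¬wait2 at each: 0→fails, 1→ok.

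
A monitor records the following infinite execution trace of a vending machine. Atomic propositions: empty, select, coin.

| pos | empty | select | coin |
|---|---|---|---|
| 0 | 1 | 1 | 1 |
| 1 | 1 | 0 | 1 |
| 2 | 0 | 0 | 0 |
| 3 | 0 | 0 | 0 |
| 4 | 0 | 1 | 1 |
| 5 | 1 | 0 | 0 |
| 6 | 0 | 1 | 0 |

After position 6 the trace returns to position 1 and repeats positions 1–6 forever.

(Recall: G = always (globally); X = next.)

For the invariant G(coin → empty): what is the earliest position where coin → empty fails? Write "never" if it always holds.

Check coin → empty at each position in order: 0 ✓, 1 ✓, 2 ✓, 3 ✓.
At position 4 the labels are {coin, select}, so coin → empty is false there. This is the first violation.

4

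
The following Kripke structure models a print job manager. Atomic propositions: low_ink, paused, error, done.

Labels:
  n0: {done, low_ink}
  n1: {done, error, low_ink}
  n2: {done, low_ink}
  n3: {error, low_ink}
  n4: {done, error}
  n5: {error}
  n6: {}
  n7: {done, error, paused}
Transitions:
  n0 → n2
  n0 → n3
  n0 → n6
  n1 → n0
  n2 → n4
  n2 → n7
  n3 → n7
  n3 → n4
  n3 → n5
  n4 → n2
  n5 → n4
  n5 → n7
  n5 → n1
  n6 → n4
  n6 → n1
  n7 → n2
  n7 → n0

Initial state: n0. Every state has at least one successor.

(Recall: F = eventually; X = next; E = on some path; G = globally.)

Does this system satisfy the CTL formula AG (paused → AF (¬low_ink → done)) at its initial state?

Holds

States satisfying paused → AF (¬low_ink → done): {n0, n1, n2, n3, n4, n5, n6, n7}.
States satisfying AG (paused → AF (¬low_ink → done)): {n0, n1, n2, n3, n4, n5, n6, n7}.
Every state reachable from n0 satisfies paused → AF (¬low_ink → done).
n0 ∈ Sat(AG (paused → AF (¬low_ink → done))).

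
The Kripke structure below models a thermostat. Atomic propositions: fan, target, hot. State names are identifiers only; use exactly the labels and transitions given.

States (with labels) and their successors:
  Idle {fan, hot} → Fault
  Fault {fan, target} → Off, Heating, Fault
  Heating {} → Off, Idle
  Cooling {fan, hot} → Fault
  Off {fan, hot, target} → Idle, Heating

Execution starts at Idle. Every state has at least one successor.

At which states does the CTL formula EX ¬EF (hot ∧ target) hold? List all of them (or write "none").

none

States satisfying ¬EF (hot ∧ target): ∅.
States satisfying EX ¬EF (hot ∧ target): ∅.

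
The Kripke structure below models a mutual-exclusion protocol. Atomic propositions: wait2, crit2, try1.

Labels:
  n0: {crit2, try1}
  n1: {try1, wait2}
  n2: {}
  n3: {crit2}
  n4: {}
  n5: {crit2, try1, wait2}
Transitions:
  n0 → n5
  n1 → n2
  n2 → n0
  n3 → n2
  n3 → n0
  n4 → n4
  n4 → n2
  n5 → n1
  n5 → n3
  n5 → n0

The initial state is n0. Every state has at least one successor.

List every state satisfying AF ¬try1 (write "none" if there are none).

States satisfying ¬try1: {n2, n3, n4}.
States satisfying AF ¬try1: {n1, n2, n3, n4}.

{n1, n2, n3, n4}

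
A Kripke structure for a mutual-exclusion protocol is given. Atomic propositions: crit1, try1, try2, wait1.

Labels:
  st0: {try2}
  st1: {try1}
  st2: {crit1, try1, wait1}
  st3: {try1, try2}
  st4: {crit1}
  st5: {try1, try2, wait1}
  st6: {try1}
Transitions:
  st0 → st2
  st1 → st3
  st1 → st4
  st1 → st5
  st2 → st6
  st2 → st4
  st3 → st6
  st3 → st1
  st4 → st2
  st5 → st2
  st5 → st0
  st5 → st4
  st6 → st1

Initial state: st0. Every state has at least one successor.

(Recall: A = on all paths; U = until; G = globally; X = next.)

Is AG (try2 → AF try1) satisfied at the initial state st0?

Holds

States satisfying try2 → AF try1: {st0, st1, st2, st3, st4, st5, st6}.
States satisfying AG (try2 → AF try1): {st0, st1, st2, st3, st4, st5, st6}.
Every state reachable from st0 satisfies try2 → AF try1.
st0 ∈ Sat(AG (try2 → AF try1)).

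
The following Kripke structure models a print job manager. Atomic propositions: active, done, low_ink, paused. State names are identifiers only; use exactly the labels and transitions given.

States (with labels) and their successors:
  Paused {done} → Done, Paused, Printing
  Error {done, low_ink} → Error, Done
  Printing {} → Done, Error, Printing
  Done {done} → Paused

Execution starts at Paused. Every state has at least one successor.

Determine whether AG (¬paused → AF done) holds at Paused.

Does not hold

States satisfying ¬paused → AF done: {Paused, Error, Done}.
States satisfying AG (¬paused → AF done): ∅.
Printing is reachable from Paused and violates ¬paused → AF done, so AG fails at Paused.
Paused ∉ Sat(AG (¬paused → AF done)).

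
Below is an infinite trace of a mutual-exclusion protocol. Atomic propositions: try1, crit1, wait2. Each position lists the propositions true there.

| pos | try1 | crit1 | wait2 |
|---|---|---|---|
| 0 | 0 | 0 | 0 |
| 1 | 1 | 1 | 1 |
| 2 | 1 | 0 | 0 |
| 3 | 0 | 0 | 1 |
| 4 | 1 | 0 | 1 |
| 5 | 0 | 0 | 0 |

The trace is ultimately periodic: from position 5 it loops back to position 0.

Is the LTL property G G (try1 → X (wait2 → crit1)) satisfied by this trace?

Does not hold

G (try1 → X (wait2 → crit1)) must hold at every position from 0 onward. It fails at position 0, so G G (try1 → X (wait2 → crit1)) is false.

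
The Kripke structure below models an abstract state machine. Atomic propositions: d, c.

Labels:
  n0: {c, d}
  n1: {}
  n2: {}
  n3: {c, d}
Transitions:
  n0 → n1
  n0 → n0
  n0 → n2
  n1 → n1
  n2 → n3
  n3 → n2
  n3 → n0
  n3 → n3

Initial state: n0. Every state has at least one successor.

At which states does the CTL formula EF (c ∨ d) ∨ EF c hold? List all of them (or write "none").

{n0, n2, n3}

States satisfying c ∨ d: {n0, n3}.
States satisfying EF (c ∨ d): {n0, n2, n3}.
States satisfying c: {n0, n3}.
States satisfying EF c: {n0, n2, n3}.
States satisfying EF (c ∨ d) ∨ EF c: {n0, n2, n3}.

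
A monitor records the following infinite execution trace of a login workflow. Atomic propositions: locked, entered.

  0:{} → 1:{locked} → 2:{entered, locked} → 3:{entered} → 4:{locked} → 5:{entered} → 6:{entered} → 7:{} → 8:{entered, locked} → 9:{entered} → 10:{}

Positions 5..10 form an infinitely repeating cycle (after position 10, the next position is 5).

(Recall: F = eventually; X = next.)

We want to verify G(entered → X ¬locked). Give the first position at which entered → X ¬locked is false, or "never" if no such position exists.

Check entered → X ¬locked at each position in order: 0 ✓, 1 ✓, 2 ✓.
At position 3 the labels are {entered} and the next position 4 has {locked}, so entered → X ¬locked is false there. This is the first violation.

3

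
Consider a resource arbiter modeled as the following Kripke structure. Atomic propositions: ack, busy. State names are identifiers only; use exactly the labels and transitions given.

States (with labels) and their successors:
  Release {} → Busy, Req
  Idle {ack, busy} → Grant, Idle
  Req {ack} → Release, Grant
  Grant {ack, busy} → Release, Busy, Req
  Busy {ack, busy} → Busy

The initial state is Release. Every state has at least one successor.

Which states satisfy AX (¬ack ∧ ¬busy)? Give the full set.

States satisfying ¬ack ∧ ¬busy: {Release}.
States satisfying AX (¬ack ∧ ¬busy): ∅.

none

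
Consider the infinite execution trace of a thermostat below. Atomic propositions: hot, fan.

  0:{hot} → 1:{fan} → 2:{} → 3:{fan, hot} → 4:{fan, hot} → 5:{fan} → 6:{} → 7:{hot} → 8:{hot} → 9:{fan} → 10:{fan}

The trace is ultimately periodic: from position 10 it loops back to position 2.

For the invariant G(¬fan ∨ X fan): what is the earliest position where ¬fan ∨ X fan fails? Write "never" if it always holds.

1

Check ¬fan ∨ X fan at each position in order: 0 ✓.
At position 1 the labels are {fan} and the next position 2 has {}, so ¬fan ∨ X fan is false there. This is the first violation.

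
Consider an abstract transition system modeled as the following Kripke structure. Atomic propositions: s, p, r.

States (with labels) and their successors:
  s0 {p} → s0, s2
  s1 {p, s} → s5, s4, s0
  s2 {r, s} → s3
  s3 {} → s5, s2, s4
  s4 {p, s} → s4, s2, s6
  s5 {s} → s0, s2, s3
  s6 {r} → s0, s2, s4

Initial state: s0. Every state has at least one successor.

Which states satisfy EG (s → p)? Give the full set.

States satisfying s → p: {s0, s1, s3, s4, s6}.
States satisfying EG (s → p): {s0, s1, s3, s4, s6}.

{s0, s1, s3, s4, s6}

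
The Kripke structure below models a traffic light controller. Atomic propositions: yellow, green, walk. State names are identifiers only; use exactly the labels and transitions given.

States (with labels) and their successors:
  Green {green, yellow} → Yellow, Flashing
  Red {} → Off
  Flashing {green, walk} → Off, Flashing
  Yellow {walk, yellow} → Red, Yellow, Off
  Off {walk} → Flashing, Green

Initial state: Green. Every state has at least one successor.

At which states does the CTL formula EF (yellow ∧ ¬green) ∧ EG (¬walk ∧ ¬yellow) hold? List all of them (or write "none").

States satisfying yellow ∧ ¬green: {Yellow}.
States satisfying EF (yellow ∧ ¬green): {Green, Red, Flashing, Yellow, Off}.
States satisfying ¬walk ∧ ¬yellow: {Red}.
States satisfying EG (¬walk ∧ ¬yellow): ∅.
States satisfying EF (yellow ∧ ¬green) ∧ EG (¬walk ∧ ¬yellow): ∅.

none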